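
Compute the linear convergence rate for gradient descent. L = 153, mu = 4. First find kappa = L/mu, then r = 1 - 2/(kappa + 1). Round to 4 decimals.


Step 1: Compute the condition number.
kappa = L/mu = 153/4 = 38.25
Step 2: Compute the convergence rate.
r = 1 - 2/(kappa + 1) = 1 - 2*mu/(L + mu) = (L - mu)/(L + mu) = 149/157 = 0.949


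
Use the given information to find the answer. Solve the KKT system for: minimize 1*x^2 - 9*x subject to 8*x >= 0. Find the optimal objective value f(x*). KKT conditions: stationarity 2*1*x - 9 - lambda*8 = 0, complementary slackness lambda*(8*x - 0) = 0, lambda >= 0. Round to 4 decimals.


Step 1: Try lambda = 0 (constraint inactive).
Stationarity: 2*1*x - 9 = 0
x* = 9/(2*1) = 4.5
Check constraint: 8*4.5 = 36.0 >= 0 -- satisfied.
Step 2: Compute optimal value.
f(x*) = 1*4.5^2 - 9*4.5 = -20.25


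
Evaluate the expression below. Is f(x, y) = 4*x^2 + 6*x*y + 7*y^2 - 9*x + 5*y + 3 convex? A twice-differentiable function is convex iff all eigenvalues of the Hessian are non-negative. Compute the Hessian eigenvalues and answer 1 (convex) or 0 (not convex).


The Hessian of f(x,y) = 4*x^2 + 6*x*y + 7*y^2 - 9*x + 5*y + 3 is:
H = [[8, 6], [6, 14]]
Trace = 8 + 14 = 22
Determinant = 8*14 - (6)^2 = 76
Discriminant = (22)^2 - 4*76 = 180.0
Eigenvalues: lambda_1 = 4.2918, lambda_2 = 17.7082
The function is convex.

1


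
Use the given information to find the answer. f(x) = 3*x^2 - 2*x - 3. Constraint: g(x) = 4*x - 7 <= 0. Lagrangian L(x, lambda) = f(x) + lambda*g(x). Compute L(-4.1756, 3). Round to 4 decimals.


Step 1: Evaluate f(x).
f(-4.1756) = 3*(-4.1756)^2 - 2*(-4.1756) - 3 = 57.6581
Step 2: Evaluate g(x).
g(-4.1756) = 4*-4.1756 - 7 = -23.7024
Step 3: Compute Lagrangian.
L = 57.6581 + 3*-23.7024 = -13.4491


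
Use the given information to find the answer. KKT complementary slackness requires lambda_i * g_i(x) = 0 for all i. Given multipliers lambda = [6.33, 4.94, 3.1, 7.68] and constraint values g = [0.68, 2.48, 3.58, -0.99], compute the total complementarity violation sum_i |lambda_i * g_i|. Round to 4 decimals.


KKT complementary slackness check:
lambda_1 * g_1 = 6.33 * 0.68 = 4.3044
lambda_2 * g_2 = 4.94 * 2.48 = 12.2512
lambda_3 * g_3 = 3.1 * 3.58 = 11.098
lambda_4 * g_4 = 7.68 * -0.99 = -7.6032
Total violation = 4.3044 + 12.2512 + 11.098 + 7.6032 = 35.2568


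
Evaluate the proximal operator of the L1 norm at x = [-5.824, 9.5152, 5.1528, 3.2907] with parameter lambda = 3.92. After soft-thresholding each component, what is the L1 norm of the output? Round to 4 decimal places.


Soft-thresholding with lambda = 3.92:
prox(-5.824) = sign(-5.824)*max(|-5.824| - 3.92, 0) = -1.904
prox(9.5152) = sign(9.5152)*max(|9.5152| - 3.92, 0) = 5.5952
prox(5.1528) = sign(5.1528)*max(|5.1528| - 3.92, 0) = 1.2328
prox(3.2907) = sign(3.2907)*max(|3.2907| - 3.92, 0) = 0.0
prox(x) = [-1.904, 5.5952, 1.2328, 0.0]
||prox(x)||_1 = 1.904 + 5.5952 + 1.2328 + 0.0 = 8.732


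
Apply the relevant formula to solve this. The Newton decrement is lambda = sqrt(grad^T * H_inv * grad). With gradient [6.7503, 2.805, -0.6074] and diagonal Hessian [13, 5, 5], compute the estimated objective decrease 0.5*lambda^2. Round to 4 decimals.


Step 1: H is diagonal, so H^(-1) * g = [0.5193, 0.561, -0.1215].
Step 2: g^T H^(-1) g = sum_i g_i^2 / H_ii
  = (6.7503)^2/13 + (2.805)^2/5 + (-0.6074)^2/5
  = 3.5051 + 1.5736 + 0.0738 = 5.1525
Step 3: Objective decrease = 0.5 * g^T H^(-1) g = 2.5763


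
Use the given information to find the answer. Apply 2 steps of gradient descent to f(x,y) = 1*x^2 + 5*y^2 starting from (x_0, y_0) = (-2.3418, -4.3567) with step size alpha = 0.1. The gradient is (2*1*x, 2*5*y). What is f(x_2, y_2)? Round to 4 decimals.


Gradient descent on f(x,y) = 1*x^2 + 5*y^2.
Starting point: (-2.3418, -4.3567), alpha = 0.1
Step 1: grad_x = 2*1*-2.3418 = -4.6836, grad_y = 2*5*-4.3567 = -43.567
  x_1 = -2.3418 - 0.1*-4.6836 = -1.8734
  y_1 = -4.3567 - 0.1*-43.567 = 0.0
Step 2: grad_x = 2*1*-1.8734 = -3.7469, grad_y = 2*5*0.0 = 0.0
  x_2 = -1.8734 - 0.1*-3.7469 = -1.4988
  y_2 = 0.0 - 0.1*0.0 = 0.0
f(-1.4988, 0.0) = 1*(-1.4988)^2 + 5*0.0^2 = 2.2463


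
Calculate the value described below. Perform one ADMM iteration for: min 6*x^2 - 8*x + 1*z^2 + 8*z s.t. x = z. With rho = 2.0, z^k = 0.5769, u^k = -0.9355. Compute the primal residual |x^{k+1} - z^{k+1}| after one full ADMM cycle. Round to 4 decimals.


ADMM iteration with rho = 2.0, z^k = 0.5769, u^k = -0.9355
Step 1: x-update.
Minimize 6*x^2 - 8*x + (2.0/2)*(x - 0.5769 - 0.9355)^2
FOC: (2*6 + 2.0)*x = 8 + 2.0*(0.5769 + 0.9355)
x^{k+1} = 0.7875
Step 2: z-update.
Minimize 1*z^2 + 8*z + (2.0/2)*(0.7875 - z - 0.9355)^2
FOC: (2*1 + 2.0)*z = -8 + 2.0*(0.7875 - 0.9355)
z^{k+1} = -2.074
Step 3: u-update.
u^{k+1} = -0.9355 + 0.7875 + 2.074 = 1.926
Step 4: Primal residual = |0.7875 + 2.074| = 2.8615


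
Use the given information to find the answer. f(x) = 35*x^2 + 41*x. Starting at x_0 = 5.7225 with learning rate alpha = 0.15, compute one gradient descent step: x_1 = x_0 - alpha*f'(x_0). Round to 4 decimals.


We compute the gradient at x_0 and apply the update.
f'(x) = 70*x + 41
f'(5.7225) = 70*5.7225 + 41 = 441.575
x_1 = 5.7225 - 0.15*441.575 = -60.5138


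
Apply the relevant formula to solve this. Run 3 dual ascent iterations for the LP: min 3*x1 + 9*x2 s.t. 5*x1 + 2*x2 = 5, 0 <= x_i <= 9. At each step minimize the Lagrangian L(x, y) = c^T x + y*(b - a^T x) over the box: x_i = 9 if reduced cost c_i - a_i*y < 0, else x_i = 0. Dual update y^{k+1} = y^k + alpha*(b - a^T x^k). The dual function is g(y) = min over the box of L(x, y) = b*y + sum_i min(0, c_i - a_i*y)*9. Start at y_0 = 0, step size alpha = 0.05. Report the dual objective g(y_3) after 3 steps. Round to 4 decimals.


Dual ascent for LP: min 3*x1 + 9*x2, 5*x1 + 2*x2 = 5, 0 <= x_i <= 9
Step 1: y^k = 0.0, reduced costs: (3.0, 9.0)
  x^k = (0.0, 0.0), subgradient = b - a^T x = 5.0
  y^{k+1} = 0.0 + 0.05*5.0 = 0.25
Step 2: y^k = 0.25, reduced costs: (1.75, 8.5)
  x^k = (0.0, 0.0), subgradient = b - a^T x = 5.0
  y^{k+1} = 0.25 + 0.05*5.0 = 0.5
Step 3: y^k = 0.5, reduced costs: (0.5, 8.0)
  x^k = (0.0, 0.0), subgradient = b - a^T x = 5.0
  y^{k+1} = 0.5 + 0.05*5.0 = 0.75
Dual objective at y_3 = 0.75: reduced costs (-0.75, 7.5), box minimizer x = (9.0, 0.0)
g(y_3) = b*y + (c1 - a1*y)*x1 + (c2 - a2*y)*x2 = 5*0.75 + (-0.75)*9.0 + 7.5*0.0 = 3.75 - 6.75 + 0.0 = -3.0


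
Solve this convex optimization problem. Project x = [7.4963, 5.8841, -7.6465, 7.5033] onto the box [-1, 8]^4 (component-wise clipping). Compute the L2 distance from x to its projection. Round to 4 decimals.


Project each component onto [-1, 8].
clip(7.4963) = 7.4963, clip(5.8841) = 5.8841, clip(-7.6465) = -1.0, clip(7.5033) = 7.5033
Projection = [7.4963, 5.8841, -1.0, 7.5033]
Squared diffs: [0.0, 0.0, 44.176, 0.0]
Distance = sqrt(44.176) = 6.6465


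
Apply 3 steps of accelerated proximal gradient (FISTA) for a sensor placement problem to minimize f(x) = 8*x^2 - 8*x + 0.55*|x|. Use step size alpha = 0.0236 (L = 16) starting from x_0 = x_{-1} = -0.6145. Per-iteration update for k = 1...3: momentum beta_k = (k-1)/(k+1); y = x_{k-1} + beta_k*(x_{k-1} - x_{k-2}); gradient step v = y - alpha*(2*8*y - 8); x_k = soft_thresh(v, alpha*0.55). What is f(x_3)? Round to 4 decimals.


FISTA on f(x) = 8*x^2 - 8*x + 0.55*|x|
L = 16, alpha = 0.0236
Iteration 1: beta = 0.0, y = -0.6145 + 0.0*(-0.6145 + 0.6145) = -0.6145
  grad(y) = -17.832, v = y - alpha*grad = -0.1937
  prox(v) = soft_thresh(-0.1937, 0.013) = -0.1807
Iteration 2: beta = 0.3333, y = -0.1807 + 0.3333*(-0.1807 + 0.6145) = -0.0361
  grad(y) = -8.5773, v = y - alpha*grad = 0.1663
  prox(v) = soft_thresh(0.1663, 0.013) = 0.1534
Iteration 3: beta = 0.5, y = 0.1534 + 0.5*(0.1534 + 0.1807) = 0.3204
  grad(y) = -2.8738, v = y - alpha*grad = 0.3882
  prox(v) = soft_thresh(0.3882, 0.013) = 0.3752
f(x_3) = 8*0.3752^2 - 8*0.3752 + 0.55*|0.3752| = -1.6691


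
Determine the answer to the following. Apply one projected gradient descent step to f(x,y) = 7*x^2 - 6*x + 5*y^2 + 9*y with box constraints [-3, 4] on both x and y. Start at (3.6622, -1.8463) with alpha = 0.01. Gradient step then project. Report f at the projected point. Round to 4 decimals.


Step 1: Compute gradient at (3.6622, -1.8463).
grad_x = 2*7*3.6622 - 6 = 45.2708
grad_y = 2*5*-1.8463 + 9 = -9.463
Step 2: Gradient step.
x_raw = 3.6622 - 0.01*45.2708 = 3.2095
y_raw = -1.8463 - 0.01*-9.463 = -1.7517
Step 3: Project onto [-3, 4].
x_proj = clip(3.2095) = 3.2095
y_proj = clip(-1.7517) = -1.7517
Step 4: Evaluate f.
f(3.2095, -1.7517) = 52.4256


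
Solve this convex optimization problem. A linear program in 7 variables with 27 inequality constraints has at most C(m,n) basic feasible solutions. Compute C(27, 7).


Each vertex corresponds to some choice of n active constraints out of m, so the number of vertices is at most C(m, n) = m! / (n!(m-n)!).
m = 27, n = 7
Numerator: 27 * 26 * 25 * 24 * 23 * 22 * 21
Denominator: 7! = 5040
C(27, 7) = 888030


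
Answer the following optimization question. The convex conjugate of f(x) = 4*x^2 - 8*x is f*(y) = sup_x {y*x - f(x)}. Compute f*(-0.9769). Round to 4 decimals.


f*(y) = sup_x {y*x - a*x^2 - b*x} = sup_x {(y-b)*x - a*x^2}
FOC: (y - b) - 2a*x = 0 => x* = (y - b)/(2a)
x* = (-0.9769 + 8)/(2*4) = 0.8779
f*(-0.9769) = (y-b)^2/(4a) = (-0.9769 + 8)^2/(4*4)
= 49.3239/16 = 3.0827


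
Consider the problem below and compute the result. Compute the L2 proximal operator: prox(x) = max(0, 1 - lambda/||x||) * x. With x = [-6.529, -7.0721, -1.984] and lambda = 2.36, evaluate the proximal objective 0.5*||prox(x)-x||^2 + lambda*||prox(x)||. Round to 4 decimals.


Step 1: Compute ||x||.
||x|| = 9.8274
Step 2: Compute scaling factor.
scale = max(0, 1 - 2.36/9.8274) = 0.7599
Step 3: prox(x) = [-4.9611, -5.3738, -1.5076]
||prox(x)|| = 7.4674
Step 4: Proximal objective.
0.5*||prox-x||^2 = 2.7848
lambda*||prox|| = 17.6231
Total = 20.408


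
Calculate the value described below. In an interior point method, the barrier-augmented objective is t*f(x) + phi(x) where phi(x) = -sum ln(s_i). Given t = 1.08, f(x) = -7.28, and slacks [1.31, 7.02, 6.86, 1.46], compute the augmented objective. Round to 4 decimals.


Step 1: Compute log-barrier.
ln values: [0.27, 1.9488, 1.9257, 0.3784]
phi = -(0.27 + 1.9488 + 1.9257 + 0.3784) = -4.5229
Step 2: Compute augmented objective.
t*f(x) = 1.08*-7.28 = -7.8624
Total = -7.8624 - 4.5229 = -12.3853


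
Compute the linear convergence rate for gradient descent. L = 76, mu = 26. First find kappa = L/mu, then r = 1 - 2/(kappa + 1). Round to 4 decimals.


Step 1: Compute the condition number.
kappa = L/mu = 76/26 = 2.9231
Step 2: Compute the convergence rate.
r = 1 - 2/(kappa + 1) = 1 - 2*mu/(L + mu) = (L - mu)/(L + mu) = 50/102 = 0.4902


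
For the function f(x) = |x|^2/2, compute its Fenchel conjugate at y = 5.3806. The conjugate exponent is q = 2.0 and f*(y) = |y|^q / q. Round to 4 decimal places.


The conjugate exponent q satisfies 1/p + 1/q = 1.
p = 2, so q = 2/(2 - 1) = 2.0
|y|^q = 5.3806^2.0 = 28.9509
f*(5.3806) = 28.9509 / 2.0 = 14.4754


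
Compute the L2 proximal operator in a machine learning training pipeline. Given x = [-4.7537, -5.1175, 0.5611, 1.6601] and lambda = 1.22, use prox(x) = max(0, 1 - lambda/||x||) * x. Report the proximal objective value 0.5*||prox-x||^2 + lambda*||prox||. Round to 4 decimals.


Step 1: Compute ||x||.
||x|| = 7.2012
Step 2: Compute scaling factor.
scale = max(0, 1 - 1.22/7.2012) = 0.8306
Step 3: prox(x) = [-3.9483, -4.2505, 0.466, 1.3789]
||prox(x)|| = 5.9812
Step 4: Proximal objective.
0.5*||prox-x||^2 = 0.7442
lambda*||prox|| = 7.2971
Total = 8.0413


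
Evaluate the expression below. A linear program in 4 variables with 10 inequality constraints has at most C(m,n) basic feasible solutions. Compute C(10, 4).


Each vertex corresponds to some choice of n active constraints out of m, so the number of vertices is at most C(m, n) = m! / (n!(m-n)!).
m = 10, n = 4
Numerator: 10 * 9 * 8 * 7
Denominator: 4! = 24
C(10, 4) = 210


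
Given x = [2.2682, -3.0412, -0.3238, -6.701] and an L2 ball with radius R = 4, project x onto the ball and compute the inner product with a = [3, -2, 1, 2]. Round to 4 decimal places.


Step 1: Compute ||x|| (intermediates to 6 decimals).
||x|| = sqrt(2.2682^2 + (-3.0412)^2 + (-0.3238)^2 + (-6.701)^2) = 7.707261
Step 2: Project.
Since ||x|| > R, scale = R/||x|| = 4/7.707261 = 0.518991, proj(x) = scale * x
proj(x) = [1.177175, -1.578355, -0.168049, -3.477759]
Step 3: Dot product.
a^T * proj(x) = 3*1.177175 - 2*(-1.578355) + 1*(-0.168049) + 2*(-3.477759) = -0.4353


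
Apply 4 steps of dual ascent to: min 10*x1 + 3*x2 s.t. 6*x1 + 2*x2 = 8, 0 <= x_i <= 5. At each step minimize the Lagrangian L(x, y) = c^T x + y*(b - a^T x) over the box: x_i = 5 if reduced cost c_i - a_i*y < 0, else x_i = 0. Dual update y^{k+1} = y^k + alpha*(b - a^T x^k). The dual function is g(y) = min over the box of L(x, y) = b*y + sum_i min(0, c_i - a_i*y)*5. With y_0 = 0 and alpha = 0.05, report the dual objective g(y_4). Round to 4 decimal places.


Dual ascent for LP: min 10*x1 + 3*x2, 6*x1 + 2*x2 = 8, 0 <= x_i <= 5
Step 1: y^k = 0.0, reduced costs: (10.0, 3.0)
  x^k = (0.0, 0.0), subgradient = b - a^T x = 8.0
  y^{k+1} = 0.0 + 0.05*8.0 = 0.4
Step 2: y^k = 0.4, reduced costs: (7.6, 2.2)
  x^k = (0.0, 0.0), subgradient = b - a^T x = 8.0
  y^{k+1} = 0.4 + 0.05*8.0 = 0.8
Step 3: y^k = 0.8, reduced costs: (5.2, 1.4)
  x^k = (0.0, 0.0), subgradient = b - a^T x = 8.0
  y^{k+1} = 0.8 + 0.05*8.0 = 1.2
Step 4: y^k = 1.2, reduced costs: (2.8, 0.6)
  x^k = (0.0, 0.0), subgradient = b - a^T x = 8.0
  y^{k+1} = 1.2 + 0.05*8.0 = 1.6
Dual objective at y_4 = 1.6: reduced costs (0.4, -0.2), box minimizer x = (0.0, 5.0)
g(y_4) = b*y + (c1 - a1*y)*x1 + (c2 - a2*y)*x2 = 8*1.6 + 0.4*0.0 + (-0.2)*5.0 = 12.8 + 0.0 - 1.0 = 11.8


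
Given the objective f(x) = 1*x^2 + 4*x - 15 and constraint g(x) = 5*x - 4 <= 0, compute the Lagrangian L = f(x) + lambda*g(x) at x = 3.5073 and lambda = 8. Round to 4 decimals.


Step 1: Evaluate f(x).
f(3.5073) = 1*3.5073^2 + 4*3.5073 - 15 = 11.3304
Step 2: Evaluate g(x).
g(3.5073) = 5*3.5073 - 4 = 13.5365
Step 3: Compute Lagrangian.
L = 11.3304 + 8*13.5365 = 119.6224


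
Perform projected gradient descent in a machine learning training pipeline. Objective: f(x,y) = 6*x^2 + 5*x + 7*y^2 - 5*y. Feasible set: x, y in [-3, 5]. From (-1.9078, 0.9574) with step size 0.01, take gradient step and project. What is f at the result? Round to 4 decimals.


Step 1: Compute gradient at (-1.9078, 0.9574).
grad_x = 2*6*-1.9078 + 5 = -17.8936
grad_y = 2*7*0.9574 - 5 = 8.4036
Step 2: Gradient step.
x_raw = -1.9078 - 0.01*-17.8936 = -1.7289
y_raw = 0.9574 - 0.01*8.4036 = 0.8734
Step 3: Project onto [-3, 5].
x_proj = clip(-1.7289) = -1.7289
y_proj = clip(0.8734) = 0.8734
Step 4: Evaluate f.
f(-1.7289, 0.8734) = 10.262


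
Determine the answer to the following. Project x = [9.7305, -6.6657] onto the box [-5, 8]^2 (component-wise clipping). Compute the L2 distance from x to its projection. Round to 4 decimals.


Project each component onto [-5, 8].
clip(9.7305) = 8.0, clip(-6.6657) = -5.0
Projection = [8.0, -5.0]
Squared diffs: [2.9946, 2.7746]
Distance = sqrt(5.7692) = 2.4019


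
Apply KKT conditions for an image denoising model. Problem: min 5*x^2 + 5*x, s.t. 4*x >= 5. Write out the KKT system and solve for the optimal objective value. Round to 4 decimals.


Step 1: Try lambda = 0 (constraint inactive).
x_unc = -5/(2*5) = -0.5
Check: 4*-0.5 = -2.0 < 5 -- violated!
Step 2: Constraint must be active: 4*x = 5
x* = 5/4 = 1.25
lambda = (2*5*1.25 + 5)/4 = 4.375
Step 3: Compute optimal value.
f(x*) = 5*1.25^2 + 5*1.25 = 14.0625


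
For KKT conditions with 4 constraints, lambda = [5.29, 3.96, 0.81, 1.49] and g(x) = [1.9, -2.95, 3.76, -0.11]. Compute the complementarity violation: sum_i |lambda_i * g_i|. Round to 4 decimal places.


KKT complementary slackness check:
lambda_1 * g_1 = 5.29 * 1.9 = 10.051
lambda_2 * g_2 = 3.96 * -2.95 = -11.682
lambda_3 * g_3 = 0.81 * 3.76 = 3.0456
lambda_4 * g_4 = 1.49 * -0.11 = -0.1639
Total violation = 10.051 + 11.682 + 3.0456 + 0.1639 = 24.9425


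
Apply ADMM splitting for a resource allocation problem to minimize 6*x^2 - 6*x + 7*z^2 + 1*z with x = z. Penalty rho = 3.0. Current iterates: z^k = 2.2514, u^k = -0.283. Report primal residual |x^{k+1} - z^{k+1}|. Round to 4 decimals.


ADMM iteration with rho = 3.0, z^k = 2.2514, u^k = -0.283
Step 1: x-update.
Minimize 6*x^2 - 6*x + (3.0/2)*(x - 2.2514 - 0.283)^2
FOC: (2*6 + 3.0)*x = 6 + 3.0*(2.2514 + 0.283)
x^{k+1} = 0.9069
Step 2: z-update.
Minimize 7*z^2 + 1*z + (3.0/2)*(0.9069 - z - 0.283)^2
FOC: (2*7 + 3.0)*z = -1 + 3.0*(0.9069 - 0.283)
z^{k+1} = 0.0513
Step 3: u-update.
u^{k+1} = -0.283 + 0.9069 - 0.0513 = 0.5726
Step 4: Primal residual = |0.9069 - 0.0513| = 0.8556


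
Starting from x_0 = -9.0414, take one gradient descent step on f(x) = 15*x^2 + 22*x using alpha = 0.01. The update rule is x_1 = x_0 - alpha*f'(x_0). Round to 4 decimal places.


We compute the gradient at x_0 and apply the update.
f'(x) = 30*x + 22
f'(-9.0414) = 30*-9.0414 + 22 = -249.242
x_1 = -9.0414 - 0.01*-249.242 = -6.549


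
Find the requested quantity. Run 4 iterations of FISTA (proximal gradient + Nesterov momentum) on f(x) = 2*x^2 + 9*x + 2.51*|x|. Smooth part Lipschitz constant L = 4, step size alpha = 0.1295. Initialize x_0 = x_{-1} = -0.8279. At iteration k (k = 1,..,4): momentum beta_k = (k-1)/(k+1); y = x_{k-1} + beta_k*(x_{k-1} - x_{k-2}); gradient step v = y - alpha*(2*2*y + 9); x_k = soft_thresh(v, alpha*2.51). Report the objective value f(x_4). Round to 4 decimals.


FISTA on f(x) = 2*x^2 + 9*x + 2.51*|x|
L = 4, alpha = 0.1295
Iteration 1: beta = 0.0, y = -0.8279 + 0.0*(-0.8279 + 0.8279) = -0.8279
  grad(y) = 5.6884, v = y - alpha*grad = -1.5645
  prox(v) = soft_thresh(-1.5645, 0.325) = -1.2395
Iteration 2: beta = 0.3333, y = -1.2395 + 0.3333*(-1.2395 + 0.8279) = -1.3767
  grad(y) = 3.4932, v = y - alpha*grad = -1.8291
  prox(v) = soft_thresh(-1.8291, 0.325) = -1.504
Iteration 3: beta = 0.5, y = -1.504 + 0.5*(-1.504 + 1.2395) = -1.6363
  grad(y) = 2.4548, v = y - alpha*grad = -1.9542
  prox(v) = soft_thresh(-1.9542, 0.325) = -1.6291
Iteration 4: beta = 0.6, y = -1.6291 + 0.6*(-1.6291 + 1.504) = -1.7042
  grad(y) = 2.1831, v = y - alpha*grad = -1.9869
  prox(v) = soft_thresh(-1.9869, 0.325) = -1.6619
f(x_4) = 2*(-1.6619)^2 + 9*(-1.6619) + 2.51*|-1.6619| = -5.2619


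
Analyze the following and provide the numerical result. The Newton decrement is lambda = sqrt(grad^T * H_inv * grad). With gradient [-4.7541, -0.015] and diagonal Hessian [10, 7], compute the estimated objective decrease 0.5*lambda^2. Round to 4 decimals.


Step 1: H is diagonal, so H^(-1) * g = [-0.4754, -0.0021].
Step 2: g^T H^(-1) g = sum_i g_i^2 / H_ii
  = (-4.7541)^2/10 + (-0.015)^2/7
  = 2.2601 + 0.0 = 2.2602
Step 3: Objective decrease = 0.5 * g^T H^(-1) g = 1.1301


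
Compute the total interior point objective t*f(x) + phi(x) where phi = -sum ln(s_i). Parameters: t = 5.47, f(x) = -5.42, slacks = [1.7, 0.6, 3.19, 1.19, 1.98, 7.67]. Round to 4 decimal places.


Step 1: Compute log-barrier.
ln values: [0.5306, -0.5108, 1.16, 0.174, 0.6831, 2.0373]
phi = -(0.5306 - 0.5108 + 1.16 + 0.174 + 0.6831 + 2.0373) = -4.0742
Step 2: Compute augmented objective.
t*f(x) = 5.47*-5.42 = -29.6474
Total = -29.6474 - 4.0742 = -33.7216


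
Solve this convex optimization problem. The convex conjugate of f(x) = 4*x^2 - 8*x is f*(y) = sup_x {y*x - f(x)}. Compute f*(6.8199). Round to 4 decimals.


f*(y) = sup_x {y*x - a*x^2 - b*x} = sup_x {(y-b)*x - a*x^2}
FOC: (y - b) - 2a*x = 0 => x* = (y - b)/(2a)
x* = (6.8199 + 8)/(2*4) = 1.8525
f*(6.8199) = (y-b)^2/(4a) = (6.8199 + 8)^2/(4*4)
= 219.6294/16 = 13.7268


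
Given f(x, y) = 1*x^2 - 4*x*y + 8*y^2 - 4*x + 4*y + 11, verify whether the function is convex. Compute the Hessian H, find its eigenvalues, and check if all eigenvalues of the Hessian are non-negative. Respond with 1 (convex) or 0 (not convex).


The Hessian of f(x,y) = 1*x^2 - 4*x*y + 8*y^2 - 4*x + 4*y + 11 is:
H = [[2, -4], [-4, 16]]
Trace = 2 + 16 = 18
Determinant = 2*16 - (-4)^2 = 16
Discriminant = (18)^2 - 4*16 = 260.0
Eigenvalues: lambda_1 = 0.9377, lambda_2 = 17.0623
The function is convex.

1


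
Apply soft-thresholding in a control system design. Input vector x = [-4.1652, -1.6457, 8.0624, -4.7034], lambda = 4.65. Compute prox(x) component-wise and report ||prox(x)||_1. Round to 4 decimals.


Soft-thresholding with lambda = 4.65:
prox(-4.1652) = sign(-4.1652)*max(|-4.1652| - 4.65, 0) = 0.0
prox(-1.6457) = sign(-1.6457)*max(|-1.6457| - 4.65, 0) = 0.0
prox(8.0624) = sign(8.0624)*max(|8.0624| - 4.65, 0) = 3.4124
prox(-4.7034) = sign(-4.7034)*max(|-4.7034| - 4.65, 0) = -0.0534
prox(x) = [0.0, 0.0, 3.4124, -0.0534]
||prox(x)||_1 = 0.0 + 0.0 + 3.4124 + 0.0534 = 3.4658


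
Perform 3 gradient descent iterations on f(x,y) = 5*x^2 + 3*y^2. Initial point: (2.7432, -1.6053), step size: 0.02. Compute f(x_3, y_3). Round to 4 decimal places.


Gradient descent on f(x,y) = 5*x^2 + 3*y^2.
Starting point: (2.7432, -1.6053), alpha = 0.02
Step 1: grad_x = 2*5*2.7432 = 27.432, grad_y = 2*3*-1.6053 = -9.6318
  x_1 = 2.7432 - 0.02*27.432 = 2.1946
  y_1 = -1.6053 - 0.02*-9.6318 = -1.4127
Step 2: grad_x = 2*5*2.1946 = 21.9456, grad_y = 2*3*-1.4127 = -8.476
  x_2 = 2.1946 - 0.02*21.9456 = 1.7556
  y_2 = -1.4127 - 0.02*-8.476 = -1.2431
Step 3: grad_x = 2*5*1.7556 = 17.5565, grad_y = 2*3*-1.2431 = -7.4589
  x_3 = 1.7556 - 0.02*17.5565 = 1.4045
  y_3 = -1.2431 - 0.02*-7.4589 = -1.094
f(1.4045, -1.094) = 5*1.4045^2 + 3*(-1.094)^2 = 13.4537


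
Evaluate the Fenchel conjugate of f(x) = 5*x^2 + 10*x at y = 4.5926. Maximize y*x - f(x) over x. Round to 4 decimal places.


f*(y) = sup_x {y*x - a*x^2 - b*x} = sup_x {(y-b)*x - a*x^2}
FOC: (y - b) - 2a*x = 0 => x* = (y - b)/(2a)
x* = (4.5926 - 10)/(2*5) = -0.5407
f*(4.5926) = (y-b)^2/(4a) = (4.5926 - 10)^2/(4*5)
= 29.24/20 = 1.462


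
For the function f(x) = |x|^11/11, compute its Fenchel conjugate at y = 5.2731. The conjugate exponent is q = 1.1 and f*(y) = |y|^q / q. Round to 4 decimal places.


The conjugate exponent q satisfies 1/p + 1/q = 1.
p = 11, so q = 11/(11 - 1) = 1.1
|y|^q = 5.2731^1.1 = 6.2269
f*(5.2731) = 6.2269 / 1.1 = 5.6608


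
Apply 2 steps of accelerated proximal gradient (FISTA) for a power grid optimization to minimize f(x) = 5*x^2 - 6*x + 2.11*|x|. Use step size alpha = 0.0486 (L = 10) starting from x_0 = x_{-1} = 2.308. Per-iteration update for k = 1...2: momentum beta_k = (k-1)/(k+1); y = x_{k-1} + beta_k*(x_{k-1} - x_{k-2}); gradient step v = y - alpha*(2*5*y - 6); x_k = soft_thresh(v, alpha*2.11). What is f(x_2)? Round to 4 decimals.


FISTA on f(x) = 5*x^2 - 6*x + 2.11*|x|
L = 10, alpha = 0.0486
Iteration 1: beta = 0.0, y = 2.308 + 0.0*(2.308 - 2.308) = 2.308
  grad(y) = 17.08, v = y - alpha*grad = 1.4779
  prox(v) = soft_thresh(1.4779, 0.1025) = 1.3754
Iteration 2: beta = 0.3333, y = 1.3754 + 0.3333*(1.3754 - 2.308) = 1.0645
  grad(y) = 4.6449, v = y - alpha*grad = 0.8387
  prox(v) = soft_thresh(0.8387, 0.1025) = 0.7362
f(x_2) = 5*0.7362^2 - 6*0.7362 + 2.11*|0.7362| = -0.1539


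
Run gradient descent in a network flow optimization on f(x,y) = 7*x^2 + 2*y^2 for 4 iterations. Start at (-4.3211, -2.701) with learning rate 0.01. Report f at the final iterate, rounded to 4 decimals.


Gradient descent on f(x,y) = 7*x^2 + 2*y^2.
Starting point: (-4.3211, -2.701), alpha = 0.01
Step 1: grad_x = 2*7*-4.3211 = -60.4954, grad_y = 2*2*-2.701 = -10.804
  x_1 = -4.3211 - 0.01*-60.4954 = -3.7161
  y_1 = -2.701 - 0.01*-10.804 = -2.593
Step 2: grad_x = 2*7*-3.7161 = -52.026, grad_y = 2*2*-2.593 = -10.3718
  x_2 = -3.7161 - 0.01*-52.026 = -3.1959
  y_2 = -2.593 - 0.01*-10.3718 = -2.4892
Step 3: grad_x = 2*7*-3.1959 = -44.7424, grad_y = 2*2*-2.4892 = -9.957
  x_3 = -3.1959 - 0.01*-44.7424 = -2.7485
  y_3 = -2.4892 - 0.01*-9.957 = -2.3897
Step 4: grad_x = 2*7*-2.7485 = -38.4785, grad_y = 2*2*-2.3897 = -9.5587
  x_4 = -2.7485 - 0.01*-38.4785 = -2.3637
  y_4 = -2.3897 - 0.01*-9.5587 = -2.2941
f(-2.3637, -2.2941) = 7*(-2.3637)^2 + 2*(-2.2941)^2 = 49.6344


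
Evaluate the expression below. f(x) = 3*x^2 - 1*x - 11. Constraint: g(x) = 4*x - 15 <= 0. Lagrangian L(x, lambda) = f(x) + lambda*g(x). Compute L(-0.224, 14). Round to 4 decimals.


Step 1: Evaluate f(x).
f(-0.224) = 3*(-0.224)^2 - 1*(-0.224) - 11 = -10.6255
Step 2: Evaluate g(x).
g(-0.224) = 4*-0.224 - 15 = -15.896
Step 3: Compute Lagrangian.
L = -10.6255 + 14*-15.896 = -233.1695


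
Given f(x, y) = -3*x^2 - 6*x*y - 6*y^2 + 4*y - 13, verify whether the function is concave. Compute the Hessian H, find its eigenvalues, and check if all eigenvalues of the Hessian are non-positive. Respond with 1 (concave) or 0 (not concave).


The Hessian of f(x,y) = -3*x^2 - 6*x*y - 6*y^2 + 4*y - 13 is:
H = [[-6, -6], [-6, -12]]
Trace = -6 - 12 = -18
Determinant = -6*-12 - (-6)^2 = 36
Discriminant = (-18)^2 - 4*36 = 180.0
Eigenvalues: lambda_1 = -15.7082, lambda_2 = -2.2918
The function is concave.

1


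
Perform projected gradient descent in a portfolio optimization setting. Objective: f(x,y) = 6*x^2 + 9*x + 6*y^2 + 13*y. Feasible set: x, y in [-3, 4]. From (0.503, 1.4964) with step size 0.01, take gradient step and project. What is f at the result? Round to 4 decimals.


Step 1: Compute gradient at (0.503, 1.4964).
grad_x = 2*6*0.503 + 9 = 15.036
grad_y = 2*6*1.4964 + 13 = 30.9568
Step 2: Gradient step.
x_raw = 0.503 - 0.01*15.036 = 0.3526
y_raw = 1.4964 - 0.01*30.9568 = 1.1868
Step 3: Project onto [-3, 4].
x_proj = clip(0.3526) = 0.3526
y_proj = clip(1.1868) = 1.1868
Step 4: Evaluate f.
f(0.3526, 1.1868) = 27.8001


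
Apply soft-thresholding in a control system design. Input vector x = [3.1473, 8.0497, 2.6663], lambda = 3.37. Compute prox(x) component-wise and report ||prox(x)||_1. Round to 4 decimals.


Soft-thresholding with lambda = 3.37:
prox(3.1473) = sign(3.1473)*max(|3.1473| - 3.37, 0) = 0.0
prox(8.0497) = sign(8.0497)*max(|8.0497| - 3.37, 0) = 4.6797
prox(2.6663) = sign(2.6663)*max(|2.6663| - 3.37, 0) = 0.0
prox(x) = [0.0, 4.6797, 0.0]
||prox(x)||_1 = 0.0 + 4.6797 + 0.0 = 4.6797


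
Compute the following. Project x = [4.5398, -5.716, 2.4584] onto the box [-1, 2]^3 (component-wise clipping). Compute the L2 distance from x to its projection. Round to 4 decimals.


Project each component onto [-1, 2].
clip(4.5398) = 2.0, clip(-5.716) = -1.0, clip(2.4584) = 2.0
Projection = [2.0, -1.0, 2.0]
Squared diffs: [6.4506, 22.2407, 0.2101]
Distance = sqrt(28.9014) = 5.376


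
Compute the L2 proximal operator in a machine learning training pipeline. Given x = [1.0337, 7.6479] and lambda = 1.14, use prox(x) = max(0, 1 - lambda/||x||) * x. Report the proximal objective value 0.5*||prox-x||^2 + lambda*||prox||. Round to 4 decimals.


Step 1: Compute ||x||.
||x|| = 7.7174
Step 2: Compute scaling factor.
scale = max(0, 1 - 1.14/7.7174) = 0.8523
Step 3: prox(x) = [0.881, 6.5182]
||prox(x)|| = 6.5774
Step 4: Proximal objective.
0.5*||prox-x||^2 = 0.6498
lambda*||prox|| = 7.4982
Total = 8.1481


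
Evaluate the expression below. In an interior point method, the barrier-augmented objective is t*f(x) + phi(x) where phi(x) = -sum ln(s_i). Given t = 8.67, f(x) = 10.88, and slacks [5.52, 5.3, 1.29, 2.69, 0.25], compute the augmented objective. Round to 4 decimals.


Step 1: Compute log-barrier.
ln values: [1.7084, 1.6677, 0.2546, 0.9895, -1.3863]
phi = -(1.7084 + 1.6677 + 0.2546 + 0.9895 - 1.3863) = -3.234
Step 2: Compute augmented objective.
t*f(x) = 8.67*10.88 = 94.3296
Total = 94.3296 - 3.234 = 91.0956


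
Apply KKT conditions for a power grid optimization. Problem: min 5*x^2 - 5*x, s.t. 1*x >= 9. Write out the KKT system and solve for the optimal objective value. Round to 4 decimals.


Step 1: Try lambda = 0 (constraint inactive).
x_unc = 5/(2*5) = 0.5
Check: 1*0.5 = 0.5 < 9 -- violated!
Step 2: Constraint must be active: 1*x = 9
x* = 9/1 = 9.0
lambda = (2*5*9.0 - 5)/1 = 85.0
Step 3: Compute optimal value.
f(x*) = 5*9.0^2 - 5*9.0 = 360.0


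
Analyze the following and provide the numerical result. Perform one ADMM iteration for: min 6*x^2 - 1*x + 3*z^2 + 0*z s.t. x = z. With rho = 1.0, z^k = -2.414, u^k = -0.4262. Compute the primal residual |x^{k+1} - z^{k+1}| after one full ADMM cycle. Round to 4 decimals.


ADMM iteration with rho = 1.0, z^k = -2.414, u^k = -0.4262
Step 1: x-update.
Minimize 6*x^2 - 1*x + (1.0/2)*(x + 2.414 - 0.4262)^2
FOC: (2*6 + 1.0)*x = 1 + 1.0*(-2.414 + 0.4262)
x^{k+1} = -0.076
Step 2: z-update.
Minimize 3*z^2 + 0*z + (1.0/2)*(-0.076 - z - 0.4262)^2
FOC: (2*3 + 1.0)*z = 0 + 1.0*(-0.076 - 0.4262)
z^{k+1} = -0.0717
Step 3: u-update.
u^{k+1} = -0.4262 - 0.076 + 0.0717 = -0.4304
Step 4: Primal residual = |-0.076 + 0.0717| = 0.0042


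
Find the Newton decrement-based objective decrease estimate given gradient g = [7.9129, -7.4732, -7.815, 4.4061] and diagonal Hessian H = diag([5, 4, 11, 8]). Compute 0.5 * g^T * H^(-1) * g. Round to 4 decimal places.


Step 1: H is diagonal, so H^(-1) * g = [1.5826, -1.8683, -0.7105, 0.5508].
Step 2: g^T H^(-1) g = sum_i g_i^2 / H_ii
  = (7.9129)^2/5 + (-7.4732)^2/4 + (-7.815)^2/11 + (4.4061)^2/8
  = 12.5228 + 13.9622 + 5.5522 + 2.4267 = 34.4639
Step 3: Objective decrease = 0.5 * g^T H^(-1) g = 17.2319


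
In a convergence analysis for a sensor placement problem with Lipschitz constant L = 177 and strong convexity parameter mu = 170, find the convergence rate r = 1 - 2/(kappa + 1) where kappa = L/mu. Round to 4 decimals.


Step 1: Compute the condition number.
kappa = L/mu = 177/170 = 1.0412
Step 2: Compute the convergence rate.
r = 1 - 2/(kappa + 1) = 1 - 2*mu/(L + mu) = (L - mu)/(L + mu) = 7/347 = 0.0202


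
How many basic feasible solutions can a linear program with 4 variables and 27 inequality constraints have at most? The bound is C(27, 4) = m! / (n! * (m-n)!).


Each vertex corresponds to some choice of n active constraints out of m, so the number of vertices is at most C(m, n) = m! / (n!(m-n)!).
m = 27, n = 4
Numerator: 27 * 26 * 25 * 24
Denominator: 4! = 24
C(27, 4) = 17550


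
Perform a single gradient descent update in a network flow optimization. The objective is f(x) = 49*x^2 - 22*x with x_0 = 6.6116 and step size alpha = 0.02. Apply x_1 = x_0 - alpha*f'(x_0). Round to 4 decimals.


We compute the gradient at x_0 and apply the update.
f'(x) = 98*x - 22
f'(6.6116) = 98*6.6116 - 22 = 625.9368
x_1 = 6.6116 - 0.02*625.9368 = -5.9071


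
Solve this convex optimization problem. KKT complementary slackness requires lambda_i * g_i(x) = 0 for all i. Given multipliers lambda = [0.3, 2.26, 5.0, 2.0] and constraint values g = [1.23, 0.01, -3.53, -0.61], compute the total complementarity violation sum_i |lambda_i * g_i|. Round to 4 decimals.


KKT complementary slackness check:
lambda_1 * g_1 = 0.3 * 1.23 = 0.369
lambda_2 * g_2 = 2.26 * 0.01 = 0.0226
lambda_3 * g_3 = 5.0 * -3.53 = -17.65
lambda_4 * g_4 = 2.0 * -0.61 = -1.22
Total violation = 0.369 + 0.0226 + 17.65 + 1.22 = 19.2616


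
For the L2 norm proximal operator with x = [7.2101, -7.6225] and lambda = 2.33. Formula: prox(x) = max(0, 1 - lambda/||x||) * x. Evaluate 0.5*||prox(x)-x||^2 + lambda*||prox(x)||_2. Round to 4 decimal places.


Step 1: Compute ||x||.
||x|| = 10.4923
Step 2: Compute scaling factor.
scale = max(0, 1 - 2.33/10.4923) = 0.7779
Step 3: prox(x) = [5.609, -5.9298]
||prox(x)|| = 8.1623
Step 4: Proximal objective.
0.5*||prox-x||^2 = 2.7145
lambda*||prox|| = 19.0182
Total = 21.7326


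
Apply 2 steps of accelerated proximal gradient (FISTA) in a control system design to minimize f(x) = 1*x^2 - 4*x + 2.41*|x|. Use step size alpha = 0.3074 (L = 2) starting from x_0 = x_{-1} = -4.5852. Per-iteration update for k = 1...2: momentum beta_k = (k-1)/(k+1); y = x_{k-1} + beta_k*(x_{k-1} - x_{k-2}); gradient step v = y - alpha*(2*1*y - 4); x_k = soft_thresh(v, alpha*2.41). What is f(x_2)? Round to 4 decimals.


FISTA on f(x) = 1*x^2 - 4*x + 2.41*|x|
L = 2, alpha = 0.3074
Iteration 1: beta = 0.0, y = -4.5852 + 0.0*(-4.5852 + 4.5852) = -4.5852
  grad(y) = -13.1704, v = y - alpha*grad = -0.5366
  prox(v) = soft_thresh(-0.5366, 0.7408) = 0.0
Iteration 2: beta = 0.3333, y = 0.0 + 0.3333*(0.0 + 4.5852) = 1.5284
  grad(y) = -0.9432, v = y - alpha*grad = 1.8183
  prox(v) = soft_thresh(1.8183, 0.7408) = 1.0775
f(x_2) = 1*1.0775^2 - 4*1.0775 + 2.41*|1.0775| = -0.5522


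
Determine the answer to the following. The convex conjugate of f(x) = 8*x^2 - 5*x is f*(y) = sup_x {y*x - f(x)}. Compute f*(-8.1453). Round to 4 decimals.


f*(y) = sup_x {y*x - a*x^2 - b*x} = sup_x {(y-b)*x - a*x^2}
FOC: (y - b) - 2a*x = 0 => x* = (y - b)/(2a)
x* = (-8.1453 + 5)/(2*8) = -0.1966
f*(-8.1453) = (y-b)^2/(4a) = (-8.1453 + 5)^2/(4*8)
= 9.8929/32 = 0.3092


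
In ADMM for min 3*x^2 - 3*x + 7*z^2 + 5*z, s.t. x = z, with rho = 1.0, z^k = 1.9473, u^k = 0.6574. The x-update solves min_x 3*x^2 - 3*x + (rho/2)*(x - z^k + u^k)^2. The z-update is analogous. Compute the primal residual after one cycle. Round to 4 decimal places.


ADMM iteration with rho = 1.0, z^k = 1.9473, u^k = 0.6574
Step 1: x-update.
Minimize 3*x^2 - 3*x + (1.0/2)*(x - 1.9473 + 0.6574)^2
FOC: (2*3 + 1.0)*x = 3 + 1.0*(1.9473 - 0.6574)
x^{k+1} = 0.6128
Step 2: z-update.
Minimize 7*z^2 + 5*z + (1.0/2)*(0.6128 - z + 0.6574)^2
FOC: (2*7 + 1.0)*z = -5 + 1.0*(0.6128 + 0.6574)
z^{k+1} = -0.2487
Step 3: u-update.
u^{k+1} = 0.6574 + 0.6128 + 0.2487 = 1.5189
Step 4: Primal residual = |0.6128 + 0.2487| = 0.8615


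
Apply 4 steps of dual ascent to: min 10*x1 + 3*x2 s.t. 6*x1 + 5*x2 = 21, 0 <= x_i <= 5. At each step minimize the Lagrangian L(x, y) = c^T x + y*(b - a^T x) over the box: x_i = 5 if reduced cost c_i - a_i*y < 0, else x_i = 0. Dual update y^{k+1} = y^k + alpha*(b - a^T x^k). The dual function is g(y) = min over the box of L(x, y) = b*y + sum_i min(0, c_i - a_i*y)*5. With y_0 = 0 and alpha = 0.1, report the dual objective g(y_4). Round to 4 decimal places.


Dual ascent for LP: min 10*x1 + 3*x2, 6*x1 + 5*x2 = 21, 0 <= x_i <= 5
Step 1: y^k = 0.0, reduced costs: (10.0, 3.0)
  x^k = (0.0, 0.0), subgradient = b - a^T x = 21.0
  y^{k+1} = 0.0 + 0.1*21.0 = 2.1
Step 2: y^k = 2.1, reduced costs: (-2.6, -7.5)
  x^k = (5.0, 5.0), subgradient = b - a^T x = -34.0
  y^{k+1} = 2.1 + 0.1*-34.0 = -1.3
Step 3: y^k = -1.3, reduced costs: (17.8, 9.5)
  x^k = (0.0, 0.0), subgradient = b - a^T x = 21.0
  y^{k+1} = -1.3 + 0.1*21.0 = 0.8
Step 4: y^k = 0.8, reduced costs: (5.2, -1.0)
  x^k = (0.0, 5.0), subgradient = b - a^T x = -4.0
  y^{k+1} = 0.8 + 0.1*-4.0 = 0.4
Dual objective at y_4 = 0.4: reduced costs (7.6, 1.0), box minimizer x = (0.0, 0.0)
g(y_4) = b*y + (c1 - a1*y)*x1 + (c2 - a2*y)*x2 = 21*0.4 + 7.6*0.0 + 1.0*0.0 = 8.4 + 0.0 + 0.0 = 8.4


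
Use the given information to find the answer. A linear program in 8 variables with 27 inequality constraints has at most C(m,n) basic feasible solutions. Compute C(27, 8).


Each vertex corresponds to some choice of n active constraints out of m, so the number of vertices is at most C(m, n) = m! / (n!(m-n)!).
m = 27, n = 8
Numerator: 27 * 26 * 25 * 24 * 23 * 22 * 21 * 20
Denominator: 8! = 40320
C(27, 8) = 2220075


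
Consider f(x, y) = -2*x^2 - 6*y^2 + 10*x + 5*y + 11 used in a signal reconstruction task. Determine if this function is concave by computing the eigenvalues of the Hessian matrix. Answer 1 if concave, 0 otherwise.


The Hessian of f(x,y) = -2*x^2 - 6*y^2 + 10*x + 5*y + 11 is:
H = [[-4, 0], [0, -12]]
Trace = -4 - 12 = -16
Determinant = -4*-12 - (0)^2 = 48
Discriminant = (-16)^2 - 4*48 = 64.0
Eigenvalues: lambda_1 = -12.0, lambda_2 = -4.0
The function is concave.

1


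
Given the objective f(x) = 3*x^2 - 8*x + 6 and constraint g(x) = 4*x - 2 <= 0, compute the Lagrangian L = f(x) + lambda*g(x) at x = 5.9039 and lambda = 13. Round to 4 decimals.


Step 1: Evaluate f(x).
f(5.9039) = 3*5.9039^2 - 8*5.9039 + 6 = 63.3369
Step 2: Evaluate g(x).
g(5.9039) = 4*5.9039 - 2 = 21.6156
Step 3: Compute Lagrangian.
L = 63.3369 + 13*21.6156 = 344.3397


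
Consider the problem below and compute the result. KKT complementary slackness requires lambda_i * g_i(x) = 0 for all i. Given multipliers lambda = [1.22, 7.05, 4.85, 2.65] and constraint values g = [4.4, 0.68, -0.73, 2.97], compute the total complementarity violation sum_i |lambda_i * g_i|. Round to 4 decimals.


KKT complementary slackness check:
lambda_1 * g_1 = 1.22 * 4.4 = 5.368
lambda_2 * g_2 = 7.05 * 0.68 = 4.794
lambda_3 * g_3 = 4.85 * -0.73 = -3.5405
lambda_4 * g_4 = 2.65 * 2.97 = 7.8705
Total violation = 5.368 + 4.794 + 3.5405 + 7.8705 = 21.573


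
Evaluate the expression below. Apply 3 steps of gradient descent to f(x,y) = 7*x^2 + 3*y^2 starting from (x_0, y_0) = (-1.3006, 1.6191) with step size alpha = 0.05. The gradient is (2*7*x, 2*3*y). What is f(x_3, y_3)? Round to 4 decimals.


Gradient descent on f(x,y) = 7*x^2 + 3*y^2.
Starting point: (-1.3006, 1.6191), alpha = 0.05
Step 1: grad_x = 2*7*-1.3006 = -18.2084, grad_y = 2*3*1.6191 = 9.7146
  x_1 = -1.3006 - 0.05*-18.2084 = -0.3902
  y_1 = 1.6191 - 0.05*9.7146 = 1.1334
Step 2: grad_x = 2*7*-0.3902 = -5.4625, grad_y = 2*3*1.1334 = 6.8002
  x_2 = -0.3902 - 0.05*-5.4625 = -0.1171
  y_2 = 1.1334 - 0.05*6.8002 = 0.7934
Step 3: grad_x = 2*7*-0.1171 = -1.6388, grad_y = 2*3*0.7934 = 4.7602
  x_3 = -0.1171 - 0.05*-1.6388 = -0.0351
  y_3 = 0.7934 - 0.05*4.7602 = 0.5554
f(-0.0351, 0.5554) = 7*(-0.0351)^2 + 3*0.5554^2 = 0.9339


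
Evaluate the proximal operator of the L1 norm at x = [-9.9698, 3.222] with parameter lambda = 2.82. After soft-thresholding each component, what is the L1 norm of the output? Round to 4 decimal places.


Soft-thresholding with lambda = 2.82:
prox(-9.9698) = sign(-9.9698)*max(|-9.9698| - 2.82, 0) = -7.1498
prox(3.222) = sign(3.222)*max(|3.222| - 2.82, 0) = 0.402
prox(x) = [-7.1498, 0.402]
||prox(x)||_1 = 7.1498 + 0.402 = 7.5518


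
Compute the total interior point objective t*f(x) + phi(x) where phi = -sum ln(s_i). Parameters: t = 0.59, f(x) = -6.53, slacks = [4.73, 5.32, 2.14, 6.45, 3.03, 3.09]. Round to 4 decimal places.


Step 1: Compute log-barrier.
ln values: [1.5539, 1.6715, 0.7608, 1.8641, 1.1086, 1.1282]
phi = -(1.5539 + 1.6715 + 0.7608 + 1.8641 + 1.1086 + 1.1282) = -8.087
Step 2: Compute augmented objective.
t*f(x) = 0.59*-6.53 = -3.8527
Total = -3.8527 - 8.087 = -11.9397


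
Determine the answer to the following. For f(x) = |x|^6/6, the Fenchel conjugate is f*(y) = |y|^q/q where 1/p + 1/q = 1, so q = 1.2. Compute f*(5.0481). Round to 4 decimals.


The conjugate exponent q satisfies 1/p + 1/q = 1.
p = 6, so q = 6/(6 - 1) = 1.2
|y|^q = 5.0481^1.2 = 6.9784
f*(5.0481) = 6.9784 / 1.2 = 5.8153


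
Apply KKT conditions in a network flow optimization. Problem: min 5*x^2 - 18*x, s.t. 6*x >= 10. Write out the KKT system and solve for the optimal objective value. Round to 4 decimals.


Step 1: Try lambda = 0 (constraint inactive).
Stationarity: 2*5*x - 18 = 0
x* = 18/(2*5) = 1.8
Check constraint: 6*1.8 = 10.8 >= 10 -- satisfied.
Step 2: Compute optimal value.
f(x*) = 5*1.8^2 - 18*1.8 = -16.2


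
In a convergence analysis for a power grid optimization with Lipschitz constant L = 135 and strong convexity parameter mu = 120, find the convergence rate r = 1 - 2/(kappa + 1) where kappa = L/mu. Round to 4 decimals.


Step 1: Compute the condition number.
kappa = L/mu = 135/120 = 1.125
Step 2: Compute the convergence rate.
r = 1 - 2/(kappa + 1) = 1 - 2*mu/(L + mu) = (L - mu)/(L + mu) = 15/255 = 0.0588


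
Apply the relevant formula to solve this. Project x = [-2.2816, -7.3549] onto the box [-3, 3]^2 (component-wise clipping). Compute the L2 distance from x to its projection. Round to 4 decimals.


Project each component onto [-3, 3].
clip(-2.2816) = -2.2816, clip(-7.3549) = -3.0
Projection = [-2.2816, -3.0]
Squared diffs: [0.0, 18.9652]
Distance = sqrt(18.9652) = 4.3549


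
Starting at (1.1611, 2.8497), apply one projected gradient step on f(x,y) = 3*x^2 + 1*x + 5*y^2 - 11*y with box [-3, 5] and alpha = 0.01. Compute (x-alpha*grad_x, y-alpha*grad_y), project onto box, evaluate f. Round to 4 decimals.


Step 1: Compute gradient at (1.1611, 2.8497).
grad_x = 2*3*1.1611 + 1 = 7.9666
grad_y = 2*5*2.8497 - 11 = 17.497
Step 2: Gradient step.
x_raw = 1.1611 - 0.01*7.9666 = 1.0814
y_raw = 2.8497 - 0.01*17.497 = 2.6747
Step 3: Project onto [-3, 5].
x_proj = clip(1.0814) = 1.0814
y_proj = clip(2.6747) = 2.6747
Step 4: Evaluate f.
f(1.0814, 2.6747) = 10.9388
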